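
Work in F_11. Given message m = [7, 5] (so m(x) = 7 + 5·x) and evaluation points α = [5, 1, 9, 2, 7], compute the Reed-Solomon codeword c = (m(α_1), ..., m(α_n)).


c = [10, 1, 8, 6, 9]

Message polynomial: m(x) = 7 + 5·x (mod 11).
For each evaluation point α_i, compute m(α_i) mod 11:
  α_1 = 5: Horner steps 5 → 10, so m(5) = 10.
  α_2 = 1: Horner steps 5 → 1, so m(1) = 1.
  α_3 = 9: Horner steps 5 → 8, so m(9) = 8.
  α_4 = 2: Horner steps 5 → 6, so m(2) = 6.
  α_5 = 7: Horner steps 5 → 9, so m(7) = 9.
Codeword c = [10, 1, 8, 6, 9] ∈ F_11^5.


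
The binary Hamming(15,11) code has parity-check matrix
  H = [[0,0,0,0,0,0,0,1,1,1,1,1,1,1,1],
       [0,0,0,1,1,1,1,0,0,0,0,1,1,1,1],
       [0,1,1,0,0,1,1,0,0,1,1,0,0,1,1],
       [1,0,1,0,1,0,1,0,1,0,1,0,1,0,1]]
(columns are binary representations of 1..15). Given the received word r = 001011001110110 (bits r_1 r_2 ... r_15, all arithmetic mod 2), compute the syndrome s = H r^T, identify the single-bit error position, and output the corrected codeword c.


s = (1, 0, 1, 1)^T, error position = 11, corrected codeword c = 001011001100110

Compute s = H r^T mod 2 one row at a time:
  s_1 = 0 + 1 + 1 + 1 + 0 + 1 + 1 + 0 = 5 ≡ 1 (mod 2).
  s_2 = 0 + 1 + 1 + 0 + 0 + 1 + 1 + 0 = 4 ≡ 0 (mod 2).
  s_3 = 0 + 1 + 1 + 0 + 1 + 1 + 1 + 0 = 5 ≡ 1 (mod 2).
  s_4 = 0 + 1 + 1 + 0 + 1 + 1 + 1 + 0 = 5 ≡ 1 (mod 2).
s = (1, 0, 1, 1)^T — this equals column 11 of H (binary 1011), so error is at position 11.
Correct: flip bit 11 of r = 001011001110110 to get c = 001011001100110.


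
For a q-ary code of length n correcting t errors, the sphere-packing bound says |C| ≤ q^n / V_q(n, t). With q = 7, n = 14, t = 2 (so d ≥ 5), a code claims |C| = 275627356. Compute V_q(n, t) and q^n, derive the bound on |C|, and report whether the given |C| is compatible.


V_q(n, t) = 3361, q^n = 678223072849, Hamming bound = 201792047, |C| = 275627356 > bound (violated).

Step 1: Compute V_q(n, t) = Σ_{j=0}^2 C(n, j) (q−1)^j.
  j = 0: C(14,0)·(6)^0 = 1·1 = 1.
  j = 1: C(14,1)·(6)^1 = 14·6 = 84.
  j = 2: C(14,2)·(6)^2 = 91·36 = 3276.
  V_q(n, t) = 1 + 84 + 3276 = 3361.
Step 2: q^n = 7^14 = 678223072849.
Step 3: Hamming bound ⌊q^n / V_q(n,t)⌋ = ⌊678223072849/3361⌋ = 201792047.
Step 4: Compare |C| = 275627356 to 201792047: violated.
The claimed |C| lies above the Hamming bound, so no 7-ary code of length 14 with d ≥ 5 can have 275627356 codewords.


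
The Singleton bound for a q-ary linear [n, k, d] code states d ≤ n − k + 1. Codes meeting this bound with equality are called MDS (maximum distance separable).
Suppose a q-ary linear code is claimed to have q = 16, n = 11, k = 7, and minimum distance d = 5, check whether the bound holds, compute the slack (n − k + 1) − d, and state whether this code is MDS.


Singleton RHS = n − k + 1 = 5, slack = 0, bound satisfied, MDS.

Singleton bound: d ≤ n − k + 1.
Here n = 11, k = 7, so n − k + 1 = 5.
Given d = 5, check d ≤ 5: YES.
Slack = (n − k + 1) − d = 0.
The code is MDS (slack = 0).
Description: the claimed parameters are [11, 7, 5]_16; such a code would be MDS (meets Singleton bound).


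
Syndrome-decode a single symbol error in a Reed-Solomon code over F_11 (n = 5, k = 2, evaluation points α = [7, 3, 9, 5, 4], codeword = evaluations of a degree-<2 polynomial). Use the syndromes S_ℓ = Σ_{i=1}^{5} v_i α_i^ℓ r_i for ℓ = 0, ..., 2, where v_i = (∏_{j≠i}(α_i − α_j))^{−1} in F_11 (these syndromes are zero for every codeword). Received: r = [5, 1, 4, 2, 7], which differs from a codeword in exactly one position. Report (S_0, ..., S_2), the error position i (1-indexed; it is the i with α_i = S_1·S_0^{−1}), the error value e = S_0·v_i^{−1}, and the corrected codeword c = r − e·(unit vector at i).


S = (5, 2, 3), error at position 1, error magnitude e = 2, c = [3, 1, 4, 2, 7].

Step 1: column multipliers v_i = (∏_{j≠i}(α_i − α_j))^{−1} mod 11.
  i = 1 (α = 7): (7−3)(7−9)(7−5)(7−4) = 4·(−2)·2·3 = −48 ≡ 7, so v_1 = 7^{−1} = 8 (mod 11).
  i = 2 (α = 3): (3−7)(3−9)(3−5)(3−4) = (−4)·(−6)·(−2)·(−1) = 48 ≡ 4, so v_2 = 4^{−1} = 3 (mod 11).
  i = 3 (α = 9): (9−7)(9−3)(9−5)(9−4) = 2·6·4·5 = 240 ≡ 9, so v_3 = 9^{−1} = 5 (mod 11).
  i = 4 (α = 5): (5−7)(5−3)(5−9)(5−4) = (−2)·2·(−4)·1 = 16 ≡ 5, so v_4 = 5^{−1} = 9 (mod 11).
  i = 5 (α = 4): (4−7)(4−3)(4−9)(4−5) = (−3)·1·(−5)·(−1) = −15 ≡ 7, so v_5 = 7^{−1} = 8 (mod 11).
  v = [8, 3, 5, 9, 8].
Step 2: syndromes of r = [5, 1, 4, 2, 7] (all sums mod 11).
  S_0 = Σ v_i r_i = 8·5 + 3·1 + 5·4 + 9·2 + 8·7 = 137 ≡ 5.
  S_1 = Σ v_i α_i r_i = 8·7·5 + 3·3·1 + 5·9·4 + 9·5·2 + 8·4·7 = 783 ≡ 2.
  α_i^2 mod 11 = [5, 9, 4, 3, 5].
  S_2 = Σ v_i α_i^2 r_i = 8·5·5 + 3·9·1 + 5·4·4 + 9·3·2 + 8·5·7 = 641 ≡ 3.
  S = (5, 2, 3) ≠ 0, so r is not a codeword (an error is present).
Step 3: locate the error. For a single error e at position i, S_ℓ = v_i·e·α_i^ℓ, so α_err = S_1/S_0.
  S_0^{−1} = 5^{−1} = 9 (mod 11), so α_err = 2·9 = 18 ≡ 7 = α_1. Error position i = 1.
  Consistency check: S_2/S_1 = 3·6 = 18 ≡ 7 = α_err ✓ (single-error assumption holds).
Step 4: error magnitude e = S_0/v_1 = S_0·∏_{j≠1}(α_1 − α_j) = 5·7 = 35 ≡ 2 (mod 11).
Step 5: correct position 1: c_1 = r_1 − e = 5 − 2 ≡ 3 (mod 11). Hence c = [3, 1, 4, 2, 7].
  Check: interpolating c through the α_i gives m(x) = 5 + 6·x (degree < 2) with m(α_i) = c_i for every i, so c is indeed a codeword.


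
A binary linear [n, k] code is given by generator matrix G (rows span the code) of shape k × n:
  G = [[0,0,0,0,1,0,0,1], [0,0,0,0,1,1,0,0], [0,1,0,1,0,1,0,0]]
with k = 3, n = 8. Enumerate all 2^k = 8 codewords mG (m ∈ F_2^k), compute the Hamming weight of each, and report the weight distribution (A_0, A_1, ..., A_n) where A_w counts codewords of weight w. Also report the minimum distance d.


Weight distribution: A_0 = 1, A_2 = 3, A_3 = 3, A_5 = 1. Minimum distance d = 2.

Enumerate all 2^3 = 8 messages m ∈ F_2^3.
For each, compute codeword c = mG in F_2^8, then tally its weight.
  m = 000 → c = 00000000, weight = 0.
  m = 100 → c = 00001001, weight = 2.
  m = 010 → c = 00001100, weight = 2.
  m = 110 → c = 00000101, weight = 2.
  m = 001 → c = 01010100, weight = 3.
  m = 101 → c = 01011101, weight = 5.
  m = 011 → c = 01011000, weight = 3.
  m = 111 → c = 01010001, weight = 3.
Tally weights:
  weight 0: 1 codewords.
  weight 2: 3 codewords.
  weight 3: 3 codewords.
  weight 5: 1 codewords.
Minimum distance d = smallest w > 0 with A_w > 0 = 2.
Sanity: Σ A_w = 8 = 2^3 = 8 ✓.


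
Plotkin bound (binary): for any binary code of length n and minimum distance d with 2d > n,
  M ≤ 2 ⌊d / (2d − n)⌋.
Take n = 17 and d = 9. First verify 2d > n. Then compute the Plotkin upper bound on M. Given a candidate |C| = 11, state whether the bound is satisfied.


Plotkin bound M ≤ 18; given |C| = 11 ≤ bound (satisfied).

Check applicability: 2d = 18, n = 17.
2d − n = 1 > 0, so Plotkin applies.
Compute d/(2d−n) = 9/1 ≈ 9.0000.
⌊d/(2d−n)⌋ = 9.
Plotkin bound: M ≤ 2·9 = 18.
Given |C| = 11, check: satisfied.
This |C| is below the Plotkin bound.


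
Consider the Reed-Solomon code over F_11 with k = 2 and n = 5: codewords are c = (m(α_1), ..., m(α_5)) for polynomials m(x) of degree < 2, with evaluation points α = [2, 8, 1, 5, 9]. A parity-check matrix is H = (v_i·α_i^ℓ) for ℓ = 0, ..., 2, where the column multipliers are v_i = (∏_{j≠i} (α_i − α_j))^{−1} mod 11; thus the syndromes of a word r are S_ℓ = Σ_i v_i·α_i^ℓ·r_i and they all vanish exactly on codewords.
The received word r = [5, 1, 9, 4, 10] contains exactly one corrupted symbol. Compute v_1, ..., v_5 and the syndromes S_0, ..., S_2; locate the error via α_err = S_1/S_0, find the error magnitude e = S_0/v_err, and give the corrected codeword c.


S = (7, 1, 8), error at position 2, error magnitude e = 9, c = [5, 3, 9, 4, 10].

Step 1: column multipliers v_i = (∏_{j≠i}(α_i − α_j))^{−1} mod 11.
  i = 1 (α = 2): (2−8)(2−1)(2−5)(2−9) = (−6)·1·(−3)·(−7) = −126 ≡ 6, so v_1 = 6^{−1} = 2 (mod 11).
  i = 2 (α = 8): (8−2)(8−1)(8−5)(8−9) = 6·7·3·(−1) = −126 ≡ 6, so v_2 = 6^{−1} = 2 (mod 11).
  i = 3 (α = 1): (1−2)(1−8)(1−5)(1−9) = (−1)·(−7)·(−4)·(−8) = 224 ≡ 4, so v_3 = 4^{−1} = 3 (mod 11).
  i = 4 (α = 5): (5−2)(5−8)(5−1)(5−9) = 3·(−3)·4·(−4) = 144 ≡ 1, so v_4 = 1^{−1} = 1 (mod 11).
  i = 5 (α = 9): (9−2)(9−8)(9−1)(9−5) = 7·1·8·4 = 224 ≡ 4, so v_5 = 4^{−1} = 3 (mod 11).
  v = [2, 2, 3, 1, 3].
Step 2: syndromes of r = [5, 1, 9, 4, 10] (all sums mod 11).
  S_0 = Σ v_i r_i = 2·5 + 2·1 + 3·9 + 1·4 + 3·10 = 73 ≡ 7.
  S_1 = Σ v_i α_i r_i = 2·2·5 + 2·8·1 + 3·1·9 + 1·5·4 + 3·9·10 = 353 ≡ 1.
  α_i^2 mod 11 = [4, 9, 1, 3, 4].
  S_2 = Σ v_i α_i^2 r_i = 2·4·5 + 2·9·1 + 3·1·9 + 1·3·4 + 3·4·10 = 217 ≡ 8.
  S = (7, 1, 8) ≠ 0, so r is not a codeword (an error is present).
Step 3: locate the error. For a single error e at position i, S_ℓ = v_i·e·α_i^ℓ, so α_err = S_1/S_0.
  S_0^{−1} = 7^{−1} = 8 (mod 11), so α_err = 1·8 = 8 ≡ 8 = α_2. Error position i = 2.
  Consistency check: S_2/S_1 = 8·1 = 8 ≡ 8 = α_err ✓ (single-error assumption holds).
Step 4: error magnitude e = S_0/v_2 = S_0·∏_{j≠2}(α_2 − α_j) = 7·6 = 42 ≡ 9 (mod 11).
Step 5: correct position 2: c_2 = r_2 − e = 1 − 9 ≡ 3 (mod 11). Hence c = [5, 3, 9, 4, 10].
  Check: interpolating c through the α_i gives m(x) = 2 + 7·x (degree < 2) with m(α_i) = c_i for every i, so c is indeed a codeword.


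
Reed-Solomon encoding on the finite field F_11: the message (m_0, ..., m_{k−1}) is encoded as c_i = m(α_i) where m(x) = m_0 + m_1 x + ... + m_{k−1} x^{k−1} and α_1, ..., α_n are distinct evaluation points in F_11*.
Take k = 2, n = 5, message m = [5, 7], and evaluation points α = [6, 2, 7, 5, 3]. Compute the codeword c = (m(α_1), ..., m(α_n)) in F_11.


c = [3, 8, 10, 7, 4]

Message polynomial: m(x) = 5 + 7·x (mod 11).
For each evaluation point α_i, compute m(α_i) mod 11:
  α_1 = 6: Horner steps 7 → 3, so m(6) = 3.
  α_2 = 2: Horner steps 7 → 8, so m(2) = 8.
  α_3 = 7: Horner steps 7 → 10, so m(7) = 10.
  α_4 = 5: Horner steps 7 → 7, so m(5) = 7.
  α_5 = 3: Horner steps 7 → 4, so m(3) = 4.
Codeword c = [3, 8, 10, 7, 4] ∈ F_11^5.


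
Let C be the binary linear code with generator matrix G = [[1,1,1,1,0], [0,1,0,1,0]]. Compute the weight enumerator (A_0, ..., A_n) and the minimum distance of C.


Weight distribution: A_0 = 1, A_2 = 2, A_4 = 1. Minimum distance d = 2.

Enumerate all 2^2 = 4 messages m ∈ F_2^2.
For each, compute codeword c = mG in F_2^5, then tally its weight.
  m = 00 → c = 00000, weight = 0.
  m = 10 → c = 11110, weight = 4.
  m = 01 → c = 01010, weight = 2.
  m = 11 → c = 10100, weight = 2.
Tally weights:
  weight 0: 1 codewords.
  weight 2: 2 codewords.
  weight 4: 1 codewords.
Minimum distance d = smallest w > 0 with A_w > 0 = 2.
Sanity: Σ A_w = 4 = 2^2 = 4 ✓.


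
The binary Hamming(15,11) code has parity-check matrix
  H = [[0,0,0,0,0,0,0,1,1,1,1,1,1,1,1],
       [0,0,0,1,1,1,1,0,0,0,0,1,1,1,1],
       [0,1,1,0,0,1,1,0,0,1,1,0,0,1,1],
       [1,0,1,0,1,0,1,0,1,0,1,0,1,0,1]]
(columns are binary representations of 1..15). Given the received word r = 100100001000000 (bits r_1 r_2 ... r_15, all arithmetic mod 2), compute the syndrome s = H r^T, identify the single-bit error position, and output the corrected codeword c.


s = (1, 1, 0, 0)^T, error position = 12, corrected codeword c = 100100001001000

Compute s = H r^T mod 2 one row at a time:
  s_1 = 0 + 1 + 0 + 0 + 0 + 0 + 0 + 0 = 1 ≡ 1 (mod 2).
  s_2 = 1 + 0 + 0 + 0 + 0 + 0 + 0 + 0 = 1 ≡ 1 (mod 2).
  s_3 = 0 + 0 + 0 + 0 + 0 + 0 + 0 + 0 = 0 ≡ 0 (mod 2).
  s_4 = 1 + 0 + 0 + 0 + 1 + 0 + 0 + 0 = 2 ≡ 0 (mod 2).
s = (1, 1, 0, 0)^T — this equals column 12 of H (binary 1100), so error is at position 12.
Correct: flip bit 12 of r = 100100001000000 to get c = 100100001001000.


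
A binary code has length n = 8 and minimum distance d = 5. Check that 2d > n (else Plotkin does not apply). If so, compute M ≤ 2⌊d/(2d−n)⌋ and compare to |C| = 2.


Plotkin bound M ≤ 4; given |C| = 2 ≤ bound (satisfied).

Check applicability: 2d = 10, n = 8.
2d − n = 2 > 0, so Plotkin applies.
Compute d/(2d−n) = 5/2 ≈ 2.5000.
⌊d/(2d−n)⌋ = 2.
Plotkin bound: M ≤ 2·2 = 4.
Given |C| = 2, check: satisfied.
This |C| is below the Plotkin bound.


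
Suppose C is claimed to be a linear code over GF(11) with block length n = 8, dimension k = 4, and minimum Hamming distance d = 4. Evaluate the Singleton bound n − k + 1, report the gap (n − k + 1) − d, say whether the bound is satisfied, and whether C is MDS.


Singleton RHS = n − k + 1 = 5, slack = 1, bound satisfied, not MDS.

Singleton bound: d ≤ n − k + 1.
Here n = 8, k = 4, so n − k + 1 = 5.
Given d = 4, check d ≤ 5: YES.
Slack = (n − k + 1) − d = 1.
The code is NOT MDS (slack = 1 > 0).
Description: the claimed parameters are [8, 4, 4]_11; such a code would be non-MDS.


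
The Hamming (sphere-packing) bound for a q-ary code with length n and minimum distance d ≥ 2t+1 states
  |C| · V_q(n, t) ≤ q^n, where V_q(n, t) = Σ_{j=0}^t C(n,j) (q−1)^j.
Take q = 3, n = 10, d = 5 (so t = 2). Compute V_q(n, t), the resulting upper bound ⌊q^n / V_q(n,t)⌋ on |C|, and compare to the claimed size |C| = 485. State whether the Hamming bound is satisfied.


V_q(n, t) = 201, q^n = 59049, Hamming bound = 293, |C| = 485 > bound (violated).

Step 1: Compute V_q(n, t) = Σ_{j=0}^2 C(n, j) (q−1)^j.
  j = 0: C(10,0)·(2)^0 = 1·1 = 1.
  j = 1: C(10,1)·(2)^1 = 10·2 = 20.
  j = 2: C(10,2)·(2)^2 = 45·4 = 180.
  V_q(n, t) = 1 + 20 + 180 = 201.
Step 2: q^n = 3^10 = 59049.
Step 3: Hamming bound ⌊q^n / V_q(n,t)⌋ = ⌊59049/201⌋ = 293.
Step 4: Compare |C| = 485 to 293: violated.
The claimed |C| lies above the Hamming bound, so no 3-ary code of length 10 with d ≥ 5 can have 485 codewords.


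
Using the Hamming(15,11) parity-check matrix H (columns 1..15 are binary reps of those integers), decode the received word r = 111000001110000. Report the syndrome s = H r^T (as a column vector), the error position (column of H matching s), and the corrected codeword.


s = (1, 0, 0, 0)^T, error position = 8, corrected codeword c = 111000011110000

Compute s = H r^T mod 2 one row at a time:
  s_1 = 0 + 1 + 1 + 1 + 0 + 0 + 0 + 0 = 3 ≡ 1 (mod 2).
  s_2 = 0 + 0 + 0 + 0 + 0 + 0 + 0 + 0 = 0 ≡ 0 (mod 2).
  s_3 = 1 + 1 + 0 + 0 + 1 + 1 + 0 + 0 = 4 ≡ 0 (mod 2).
  s_4 = 1 + 1 + 0 + 0 + 1 + 1 + 0 + 0 = 4 ≡ 0 (mod 2).
s = (1, 0, 0, 0)^T — this equals column 8 of H (binary 1000), so error is at position 8.
Correct: flip bit 8 of r = 111000001110000 to get c = 111000011110000.


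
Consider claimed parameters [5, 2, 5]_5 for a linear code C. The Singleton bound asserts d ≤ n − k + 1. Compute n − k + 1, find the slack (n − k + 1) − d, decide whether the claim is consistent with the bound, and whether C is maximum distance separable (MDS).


Singleton RHS = n − k + 1 = 4, slack = -1, bound violated (no such code; not MDS).

Singleton bound: d ≤ n − k + 1.
Here n = 5, k = 2, so n − k + 1 = 4.
Given d = 5, check d ≤ 4: NO.
Slack = (n − k + 1) − d = -1.
The slack is negative: d = 5 exceeds n − k + 1 = 4 by 1, so the Singleton bound is violated and no linear [5, 2, 5]_5 code can exist. In particular it is not MDS (MDS requires d = n − k + 1 exactly).
Description: the claimed parameters are [5, 2, 5]_5; such a code would be impossible (violates the Singleton bound).


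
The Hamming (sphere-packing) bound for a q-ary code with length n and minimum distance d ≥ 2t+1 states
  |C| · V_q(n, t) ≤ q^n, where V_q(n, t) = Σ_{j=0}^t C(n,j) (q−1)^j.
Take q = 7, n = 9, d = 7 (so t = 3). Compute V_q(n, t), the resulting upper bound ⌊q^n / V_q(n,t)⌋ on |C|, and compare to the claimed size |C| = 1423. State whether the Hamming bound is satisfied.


V_q(n, t) = 19495, q^n = 40353607, Hamming bound = 2069, |C| = 1423 ≤ bound (satisfied).

Step 1: Compute V_q(n, t) = Σ_{j=0}^3 C(n, j) (q−1)^j.
  j = 0: C(9,0)·(6)^0 = 1·1 = 1.
  j = 1: C(9,1)·(6)^1 = 9·6 = 54.
  j = 2: C(9,2)·(6)^2 = 36·36 = 1296.
  j = 3: C(9,3)·(6)^3 = 84·216 = 18144.
  V_q(n, t) = 1 + 54 + 1296 + 18144 = 19495.
Step 2: q^n = 7^9 = 40353607.
Step 3: Hamming bound ⌊q^n / V_q(n,t)⌋ = ⌊40353607/19495⌋ = 2069.
Step 4: Compare |C| = 1423 to 2069: satisfied.
The claimed |C| lies below the Hamming bound.


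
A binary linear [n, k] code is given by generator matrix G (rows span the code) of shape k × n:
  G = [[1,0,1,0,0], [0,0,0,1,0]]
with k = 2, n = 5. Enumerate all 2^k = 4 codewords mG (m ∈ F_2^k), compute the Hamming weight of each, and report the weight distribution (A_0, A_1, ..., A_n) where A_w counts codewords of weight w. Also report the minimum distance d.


Weight distribution: A_0 = 1, A_1 = 1, A_2 = 1, A_3 = 1. Minimum distance d = 1.

Enumerate all 2^2 = 4 messages m ∈ F_2^2.
For each, compute codeword c = mG in F_2^5, then tally its weight.
  m = 00 → c = 00000, weight = 0.
  m = 10 → c = 10100, weight = 2.
  m = 01 → c = 00010, weight = 1.
  m = 11 → c = 10110, weight = 3.
Tally weights:
  weight 0: 1 codewords.
  weight 1: 1 codewords.
  weight 2: 1 codewords.
  weight 3: 1 codewords.
Minimum distance d = smallest w > 0 with A_w > 0 = 1.
Sanity: Σ A_w = 4 = 2^2 = 4 ✓.


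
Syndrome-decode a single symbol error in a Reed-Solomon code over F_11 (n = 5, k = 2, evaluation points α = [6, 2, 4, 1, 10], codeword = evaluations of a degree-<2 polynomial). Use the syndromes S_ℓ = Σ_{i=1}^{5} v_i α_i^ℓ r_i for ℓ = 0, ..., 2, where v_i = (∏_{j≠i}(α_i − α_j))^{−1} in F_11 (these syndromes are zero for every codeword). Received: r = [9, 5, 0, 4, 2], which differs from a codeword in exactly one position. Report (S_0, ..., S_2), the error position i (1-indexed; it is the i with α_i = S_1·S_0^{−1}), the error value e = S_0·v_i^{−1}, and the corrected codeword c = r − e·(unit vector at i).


S = (8, 10, 7), error at position 3, error magnitude e = 4, c = [9, 5, 7, 4, 2].

Step 1: column multipliers v_i = (∏_{j≠i}(α_i − α_j))^{−1} mod 11.
  i = 1 (α = 6): (6−2)(6−4)(6−1)(6−10) = 4·2·5·(−4) = −160 ≡ 5, so v_1 = 5^{−1} = 9 (mod 11).
  i = 2 (α = 2): (2−6)(2−4)(2−1)(2−10) = (−4)·(−2)·1·(−8) = −64 ≡ 2, so v_2 = 2^{−1} = 6 (mod 11).
  i = 3 (α = 4): (4−6)(4−2)(4−1)(4−10) = (−2)·2·3·(−6) = 72 ≡ 6, so v_3 = 6^{−1} = 2 (mod 11).
  i = 4 (α = 1): (1−6)(1−2)(1−4)(1−10) = (−5)·(−1)·(−3)·(−9) = 135 ≡ 3, so v_4 = 3^{−1} = 4 (mod 11).
  i = 5 (α = 10): (10−6)(10−2)(10−4)(10−1) = 4·8·6·9 = 1728 ≡ 1, so v_5 = 1^{−1} = 1 (mod 11).
  v = [9, 6, 2, 4, 1].
Step 2: syndromes of r = [9, 5, 0, 4, 2] (all sums mod 11).
  S_0 = Σ v_i r_i = 9·9 + 6·5 + 2·0 + 4·4 + 1·2 = 129 ≡ 8.
  S_1 = Σ v_i α_i r_i = 9·6·9 + 6·2·5 + 2·4·0 + 4·1·4 + 1·10·2 = 582 ≡ 10.
  α_i^2 mod 11 = [3, 4, 5, 1, 1].
  S_2 = Σ v_i α_i^2 r_i = 9·3·9 + 6·4·5 + 2·5·0 + 4·1·4 + 1·1·2 = 381 ≡ 7.
  S = (8, 10, 7) ≠ 0, so r is not a codeword (an error is present).
Step 3: locate the error. For a single error e at position i, S_ℓ = v_i·e·α_i^ℓ, so α_err = S_1/S_0.
  S_0^{−1} = 8^{−1} = 7 (mod 11), so α_err = 10·7 = 70 ≡ 4 = α_3. Error position i = 3.
  Consistency check: S_2/S_1 = 7·10 = 70 ≡ 4 = α_err ✓ (single-error assumption holds).
Step 4: error magnitude e = S_0/v_3 = S_0·∏_{j≠3}(α_3 − α_j) = 8·6 = 48 ≡ 4 (mod 11).
Step 5: correct position 3: c_3 = r_3 − e = 0 − 4 ≡ 7 (mod 11). Hence c = [9, 5, 7, 4, 2].
  Check: interpolating c through the α_i gives m(x) = 3 + 1·x (degree < 2) with m(α_i) = c_i for every i, so c is indeed a codeword.


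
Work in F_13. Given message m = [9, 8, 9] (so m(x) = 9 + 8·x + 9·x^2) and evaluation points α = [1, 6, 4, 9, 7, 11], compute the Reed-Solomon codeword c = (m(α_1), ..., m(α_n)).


c = [0, 4, 3, 4, 12, 3]

Message polynomial: m(x) = 9 + 8·x + 9·x^2 (mod 13).
For each evaluation point α_i, compute m(α_i) mod 13:
  α_1 = 1: Horner steps 9 → 4 → 0, so m(1) = 0.
  α_2 = 6: Horner steps 9 → 10 → 4, so m(6) = 4.
  α_3 = 4: Horner steps 9 → 5 → 3, so m(4) = 3.
  α_4 = 9: Horner steps 9 → 11 → 4, so m(9) = 4.
  α_5 = 7: Horner steps 9 → 6 → 12, so m(7) = 12.
  α_6 = 11: Horner steps 9 → 3 → 3, so m(11) = 3.
Codeword c = [0, 4, 3, 4, 12, 3] ∈ F_13^6.


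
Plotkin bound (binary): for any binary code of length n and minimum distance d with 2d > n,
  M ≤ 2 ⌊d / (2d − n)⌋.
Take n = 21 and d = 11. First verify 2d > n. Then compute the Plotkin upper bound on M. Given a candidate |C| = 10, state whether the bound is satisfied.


Plotkin bound M ≤ 22; given |C| = 10 ≤ bound (satisfied).

Check applicability: 2d = 22, n = 21.
2d − n = 1 > 0, so Plotkin applies.
Compute d/(2d−n) = 11/1 ≈ 11.0000.
⌊d/(2d−n)⌋ = 11.
Plotkin bound: M ≤ 2·11 = 22.
Given |C| = 10, check: satisfied.
This |C| is below the Plotkin bound.


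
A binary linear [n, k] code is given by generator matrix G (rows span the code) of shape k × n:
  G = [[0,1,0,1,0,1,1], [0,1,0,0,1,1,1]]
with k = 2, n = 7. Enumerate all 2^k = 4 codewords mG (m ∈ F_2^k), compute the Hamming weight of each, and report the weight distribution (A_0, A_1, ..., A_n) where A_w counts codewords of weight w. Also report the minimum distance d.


Weight distribution: A_0 = 1, A_2 = 1, A_4 = 2. Minimum distance d = 2.

Enumerate all 2^2 = 4 messages m ∈ F_2^2.
For each, compute codeword c = mG in F_2^7, then tally its weight.
  m = 00 → c = 0000000, weight = 0.
  m = 10 → c = 0101011, weight = 4.
  m = 01 → c = 0100111, weight = 4.
  m = 11 → c = 0001100, weight = 2.
Tally weights:
  weight 0: 1 codewords.
  weight 2: 1 codewords.
  weight 4: 2 codewords.
Minimum distance d = smallest w > 0 with A_w > 0 = 2.
Sanity: Σ A_w = 4 = 2^2 = 4 ✓.


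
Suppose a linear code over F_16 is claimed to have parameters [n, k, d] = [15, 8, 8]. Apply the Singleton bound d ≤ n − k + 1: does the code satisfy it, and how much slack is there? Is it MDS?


Singleton RHS = n − k + 1 = 8, slack = 0, bound satisfied, MDS.

Singleton bound: d ≤ n − k + 1.
Here n = 15, k = 8, so n − k + 1 = 8.
Given d = 8, check d ≤ 8: YES.
Slack = (n − k + 1) − d = 0.
The code is MDS (slack = 0).
Description: the claimed parameters are [15, 8, 8]_16; such a code would be MDS (meets Singleton bound).


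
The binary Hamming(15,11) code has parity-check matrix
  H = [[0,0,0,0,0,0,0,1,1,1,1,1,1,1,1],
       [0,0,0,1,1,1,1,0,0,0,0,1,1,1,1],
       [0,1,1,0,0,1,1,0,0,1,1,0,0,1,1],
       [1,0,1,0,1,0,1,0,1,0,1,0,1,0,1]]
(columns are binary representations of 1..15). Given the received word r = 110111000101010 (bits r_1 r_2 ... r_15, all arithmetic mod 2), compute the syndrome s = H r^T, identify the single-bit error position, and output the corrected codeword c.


s = (1, 1, 0, 0)^T, error position = 12, corrected codeword c = 110111000100010

Compute s = H r^T mod 2 one row at a time:
  s_1 = 0 + 0 + 1 + 0 + 1 + 0 + 1 + 0 = 3 ≡ 1 (mod 2).
  s_2 = 1 + 1 + 1 + 0 + 1 + 0 + 1 + 0 = 5 ≡ 1 (mod 2).
  s_3 = 1 + 0 + 1 + 0 + 1 + 0 + 1 + 0 = 4 ≡ 0 (mod 2).
  s_4 = 1 + 0 + 1 + 0 + 0 + 0 + 0 + 0 = 2 ≡ 0 (mod 2).
s = (1, 1, 0, 0)^T — this equals column 12 of H (binary 1100), so error is at position 12.
Correct: flip bit 12 of r = 110111000101010 to get c = 110111000100010.


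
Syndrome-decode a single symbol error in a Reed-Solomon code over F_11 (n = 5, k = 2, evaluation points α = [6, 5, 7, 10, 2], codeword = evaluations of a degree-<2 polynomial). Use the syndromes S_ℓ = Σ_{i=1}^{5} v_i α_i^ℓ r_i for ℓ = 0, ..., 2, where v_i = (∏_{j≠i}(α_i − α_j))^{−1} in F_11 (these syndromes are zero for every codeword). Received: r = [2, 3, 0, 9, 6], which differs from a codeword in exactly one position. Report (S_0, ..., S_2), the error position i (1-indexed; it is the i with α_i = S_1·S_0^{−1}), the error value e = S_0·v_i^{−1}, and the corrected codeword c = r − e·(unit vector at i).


S = (7, 5, 2), error at position 3, error magnitude e = 10, c = [2, 3, 1, 9, 6].

Step 1: column multipliers v_i = (∏_{j≠i}(α_i − α_j))^{−1} mod 11.
  i = 1 (α = 6): (6−5)(6−7)(6−10)(6−2) = 1·(−1)·(−4)·4 = 16 ≡ 5, so v_1 = 5^{−1} = 9 (mod 11).
  i = 2 (α = 5): (5−6)(5−7)(5−10)(5−2) = (−1)·(−2)·(−5)·3 = −30 ≡ 3, so v_2 = 3^{−1} = 4 (mod 11).
  i = 3 (α = 7): (7−6)(7−5)(7−10)(7−2) = 1·2·(−3)·5 = −30 ≡ 3, so v_3 = 3^{−1} = 4 (mod 11).
  i = 4 (α = 10): (10−6)(10−5)(10−7)(10−2) = 4·5·3·8 = 480 ≡ 7, so v_4 = 7^{−1} = 8 (mod 11).
  i = 5 (α = 2): (2−6)(2−5)(2−7)(2−10) = (−4)·(−3)·(−5)·(−8) = 480 ≡ 7, so v_5 = 7^{−1} = 8 (mod 11).
  v = [9, 4, 4, 8, 8].
Step 2: syndromes of r = [2, 3, 0, 9, 6] (all sums mod 11).
  S_0 = Σ v_i r_i = 9·2 + 4·3 + 4·0 + 8·9 + 8·6 = 150 ≡ 7.
  S_1 = Σ v_i α_i r_i = 9·6·2 + 4·5·3 + 4·7·0 + 8·10·9 + 8·2·6 = 984 ≡ 5.
  α_i^2 mod 11 = [3, 3, 5, 1, 4].
  S_2 = Σ v_i α_i^2 r_i = 9·3·2 + 4·3·3 + 4·5·0 + 8·1·9 + 8·4·6 = 354 ≡ 2.
  S = (7, 5, 2) ≠ 0, so r is not a codeword (an error is present).
Step 3: locate the error. For a single error e at position i, S_ℓ = v_i·e·α_i^ℓ, so α_err = S_1/S_0.
  S_0^{−1} = 7^{−1} = 8 (mod 11), so α_err = 5·8 = 40 ≡ 7 = α_3. Error position i = 3.
  Consistency check: S_2/S_1 = 2·9 = 18 ≡ 7 = α_err ✓ (single-error assumption holds).
Step 4: error magnitude e = S_0/v_3 = S_0·∏_{j≠3}(α_3 − α_j) = 7·3 = 21 ≡ 10 (mod 11).
Step 5: correct position 3: c_3 = r_3 − e = 0 − 10 ≡ 1 (mod 11). Hence c = [2, 3, 1, 9, 6].
  Check: interpolating c through the α_i gives m(x) = 8 + 10·x (degree < 2) with m(α_i) = c_i for every i, so c is indeed a codeword.


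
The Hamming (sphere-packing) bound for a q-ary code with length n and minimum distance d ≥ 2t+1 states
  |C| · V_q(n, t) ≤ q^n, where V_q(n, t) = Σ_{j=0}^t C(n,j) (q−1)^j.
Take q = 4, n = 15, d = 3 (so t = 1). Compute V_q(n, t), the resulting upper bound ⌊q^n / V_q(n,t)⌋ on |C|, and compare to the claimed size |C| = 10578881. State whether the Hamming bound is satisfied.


V_q(n, t) = 46, q^n = 1073741824, Hamming bound = 23342213, |C| = 10578881 ≤ bound (satisfied).

Step 1: Compute V_q(n, t) = Σ_{j=0}^1 C(n, j) (q−1)^j.
  j = 0: C(15,0)·(3)^0 = 1·1 = 1.
  j = 1: C(15,1)·(3)^1 = 15·3 = 45.
  V_q(n, t) = 1 + 45 = 46.
Step 2: q^n = 4^15 = 1073741824.
Step 3: Hamming bound ⌊q^n / V_q(n,t)⌋ = ⌊1073741824/46⌋ = 23342213.
Step 4: Compare |C| = 10578881 to 23342213: satisfied.
The claimed |C| lies below the Hamming bound.


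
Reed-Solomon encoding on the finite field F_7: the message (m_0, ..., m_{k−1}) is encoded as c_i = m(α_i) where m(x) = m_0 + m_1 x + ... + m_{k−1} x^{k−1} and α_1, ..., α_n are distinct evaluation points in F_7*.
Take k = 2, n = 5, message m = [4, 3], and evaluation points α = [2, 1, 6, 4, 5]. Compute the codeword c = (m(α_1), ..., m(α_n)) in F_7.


c = [3, 0, 1, 2, 5]

Message polynomial: m(x) = 4 + 3·x (mod 7).
For each evaluation point α_i, compute m(α_i) mod 7:
  α_1 = 2: Horner steps 3 → 3, so m(2) = 3.
  α_2 = 1: Horner steps 3 → 0, so m(1) = 0.
  α_3 = 6: Horner steps 3 → 1, so m(6) = 1.
  α_4 = 4: Horner steps 3 → 2, so m(4) = 2.
  α_5 = 5: Horner steps 3 → 5, so m(5) = 5.
Codeword c = [3, 0, 1, 2, 5] ∈ F_7^5.


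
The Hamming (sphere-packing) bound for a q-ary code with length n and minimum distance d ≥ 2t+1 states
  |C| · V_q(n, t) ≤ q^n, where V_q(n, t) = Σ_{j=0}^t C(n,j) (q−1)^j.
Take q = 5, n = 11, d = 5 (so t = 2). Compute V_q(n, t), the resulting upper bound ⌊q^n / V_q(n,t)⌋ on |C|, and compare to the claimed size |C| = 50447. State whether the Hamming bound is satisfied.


V_q(n, t) = 925, q^n = 48828125, Hamming bound = 52787, |C| = 50447 ≤ bound (satisfied).

Step 1: Compute V_q(n, t) = Σ_{j=0}^2 C(n, j) (q−1)^j.
  j = 0: C(11,0)·(4)^0 = 1·1 = 1.
  j = 1: C(11,1)·(4)^1 = 11·4 = 44.
  j = 2: C(11,2)·(4)^2 = 55·16 = 880.
  V_q(n, t) = 1 + 44 + 880 = 925.
Step 2: q^n = 5^11 = 48828125.
Step 3: Hamming bound ⌊q^n / V_q(n,t)⌋ = ⌊48828125/925⌋ = 52787.
Step 4: Compare |C| = 50447 to 52787: satisfied.
The claimed |C| lies below the Hamming bound.


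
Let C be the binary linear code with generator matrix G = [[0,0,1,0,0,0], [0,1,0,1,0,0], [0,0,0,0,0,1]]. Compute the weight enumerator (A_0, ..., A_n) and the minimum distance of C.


Weight distribution: A_0 = 1, A_1 = 2, A_2 = 2, A_3 = 2, A_4 = 1. Minimum distance d = 1.

Enumerate all 2^3 = 8 messages m ∈ F_2^3.
For each, compute codeword c = mG in F_2^6, then tally its weight.
  m = 000 → c = 000000, weight = 0.
  m = 100 → c = 001000, weight = 1.
  m = 010 → c = 010100, weight = 2.
  m = 110 → c = 011100, weight = 3.
  m = 001 → c = 000001, weight = 1.
  m = 101 → c = 001001, weight = 2.
  m = 011 → c = 010101, weight = 3.
  m = 111 → c = 011101, weight = 4.
Tally weights:
  weight 0: 1 codewords.
  weight 1: 2 codewords.
  weight 2: 2 codewords.
  weight 3: 2 codewords.
  weight 4: 1 codewords.
Minimum distance d = smallest w > 0 with A_w > 0 = 1.
Sanity: Σ A_w = 8 = 2^3 = 8 ✓.


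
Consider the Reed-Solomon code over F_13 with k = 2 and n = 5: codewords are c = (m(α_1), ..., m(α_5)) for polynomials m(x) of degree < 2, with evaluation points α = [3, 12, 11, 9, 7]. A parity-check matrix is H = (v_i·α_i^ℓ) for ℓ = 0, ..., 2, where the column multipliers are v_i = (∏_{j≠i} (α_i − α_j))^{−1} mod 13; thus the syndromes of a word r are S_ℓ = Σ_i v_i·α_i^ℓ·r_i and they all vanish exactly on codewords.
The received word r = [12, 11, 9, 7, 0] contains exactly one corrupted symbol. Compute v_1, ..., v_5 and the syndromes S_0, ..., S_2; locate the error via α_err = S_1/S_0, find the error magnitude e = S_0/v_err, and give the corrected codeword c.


S = (8, 10, 6), error at position 3, error magnitude e = 8, c = [12, 11, 1, 7, 0].

Step 1: column multipliers v_i = (∏_{j≠i}(α_i − α_j))^{−1} mod 13.
  i = 1 (α = 3): (3−12)(3−11)(3−9)(3−7) = (−9)·(−8)·(−6)·(−4) = 1728 ≡ 12, so v_1 = 12^{−1} = 12 (mod 13).
  i = 2 (α = 12): (12−3)(12−11)(12−9)(12−7) = 9·1·3·5 = 135 ≡ 5, so v_2 = 5^{−1} = 8 (mod 13).
  i = 3 (α = 11): (11−3)(11−12)(11−9)(11−7) = 8·(−1)·2·4 = −64 ≡ 1, so v_3 = 1^{−1} = 1 (mod 13).
  i = 4 (α = 9): (9−3)(9−12)(9−11)(9−7) = 6·(−3)·(−2)·2 = 72 ≡ 7, so v_4 = 7^{−1} = 2 (mod 13).
  i = 5 (α = 7): (7−3)(7−12)(7−11)(7−9) = 4·(−5)·(−4)·(−2) = −160 ≡ 9, so v_5 = 9^{−1} = 3 (mod 13).
  v = [12, 8, 1, 2, 3].
Step 2: syndromes of r = [12, 11, 9, 7, 0] (all sums mod 13).
  S_0 = Σ v_i r_i = 12·12 + 8·11 + 1·9 + 2·7 + 3·0 = 255 ≡ 8.
  S_1 = Σ v_i α_i r_i = 12·3·12 + 8·12·11 + 1·11·9 + 2·9·7 + 3·7·0 = 1713 ≡ 10.
  α_i^2 mod 13 = [9, 1, 4, 3, 10].
  S_2 = Σ v_i α_i^2 r_i = 12·9·12 + 8·1·11 + 1·4·9 + 2·3·7 + 3·10·0 = 1462 ≡ 6.
  S = (8, 10, 6) ≠ 0, so r is not a codeword (an error is present).
Step 3: locate the error. For a single error e at position i, S_ℓ = v_i·e·α_i^ℓ, so α_err = S_1/S_0.
  S_0^{−1} = 8^{−1} = 5 (mod 13), so α_err = 10·5 = 50 ≡ 11 = α_3. Error position i = 3.
  Consistency check: S_2/S_1 = 6·4 = 24 ≡ 11 = α_err ✓ (single-error assumption holds).
Step 4: error magnitude e = S_0/v_3 = S_0·∏_{j≠3}(α_3 − α_j) = 8·1 = 8 ≡ 8 (mod 13).
Step 5: correct position 3: c_3 = r_3 − e = 9 − 8 ≡ 1 (mod 13). Hence c = [12, 11, 1, 7, 0].
  Check: interpolating c through the α_i gives m(x) = 8 + 10·x (degree < 2) with m(α_i) = c_i for every i, so c is indeed a codeword.


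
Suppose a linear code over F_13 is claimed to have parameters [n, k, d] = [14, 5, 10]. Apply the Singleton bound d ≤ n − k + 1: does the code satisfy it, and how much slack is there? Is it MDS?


Singleton RHS = n − k + 1 = 10, slack = 0, bound satisfied, MDS.

Singleton bound: d ≤ n − k + 1.
Here n = 14, k = 5, so n − k + 1 = 10.
Given d = 10, check d ≤ 10: YES.
Slack = (n − k + 1) − d = 0.
The code is MDS (slack = 0).
Description: the claimed parameters are [14, 5, 10]_13; such a code would be MDS (meets Singleton bound).


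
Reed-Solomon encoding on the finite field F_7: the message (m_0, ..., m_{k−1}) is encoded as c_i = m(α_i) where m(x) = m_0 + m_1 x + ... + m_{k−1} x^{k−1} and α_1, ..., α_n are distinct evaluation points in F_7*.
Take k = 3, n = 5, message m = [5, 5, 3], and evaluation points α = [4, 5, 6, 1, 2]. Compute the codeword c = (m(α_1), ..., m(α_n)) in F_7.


c = [3, 0, 3, 6, 6]

Message polynomial: m(x) = 5 + 5·x + 3·x^2 (mod 7).
For each evaluation point α_i, compute m(α_i) mod 7:
  α_1 = 4: Horner steps 3 → 3 → 3, so m(4) = 3.
  α_2 = 5: Horner steps 3 → 6 → 0, so m(5) = 0.
  α_3 = 6: Horner steps 3 → 2 → 3, so m(6) = 3.
  α_4 = 1: Horner steps 3 → 1 → 6, so m(1) = 6.
  α_5 = 2: Horner steps 3 → 4 → 6, so m(2) = 6.
Codeword c = [3, 0, 3, 6, 6] ∈ F_7^5.


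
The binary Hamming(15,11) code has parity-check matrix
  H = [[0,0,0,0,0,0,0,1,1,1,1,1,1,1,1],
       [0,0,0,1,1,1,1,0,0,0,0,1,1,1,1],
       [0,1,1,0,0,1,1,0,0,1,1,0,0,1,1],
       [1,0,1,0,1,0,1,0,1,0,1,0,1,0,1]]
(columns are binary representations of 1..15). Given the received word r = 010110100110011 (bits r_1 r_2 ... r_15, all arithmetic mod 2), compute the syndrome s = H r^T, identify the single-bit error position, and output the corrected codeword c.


s = (0, 1, 0, 0)^T, error position = 4, corrected codeword c = 010010100110011

Compute s = H r^T mod 2 one row at a time:
  s_1 = 0 + 0 + 1 + 1 + 0 + 0 + 1 + 1 = 4 ≡ 0 (mod 2).
  s_2 = 1 + 1 + 0 + 1 + 0 + 0 + 1 + 1 = 5 ≡ 1 (mod 2).
  s_3 = 1 + 0 + 0 + 1 + 1 + 1 + 1 + 1 = 6 ≡ 0 (mod 2).
  s_4 = 0 + 0 + 1 + 1 + 0 + 1 + 0 + 1 = 4 ≡ 0 (mod 2).
s = (0, 1, 0, 0)^T — this equals column 4 of H (binary 0100), so error is at position 4.
Correct: flip bit 4 of r = 010110100110011 to get c = 010010100110011.


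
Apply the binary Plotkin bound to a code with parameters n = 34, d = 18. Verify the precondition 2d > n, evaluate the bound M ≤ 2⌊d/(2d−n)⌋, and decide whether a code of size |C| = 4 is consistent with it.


Plotkin bound M ≤ 18; given |C| = 4 ≤ bound (satisfied).

Check applicability: 2d = 36, n = 34.
2d − n = 2 > 0, so Plotkin applies.
Compute d/(2d−n) = 18/2 ≈ 9.0000.
⌊d/(2d−n)⌋ = 9.
Plotkin bound: M ≤ 2·9 = 18.
Given |C| = 4, check: satisfied.
This |C| is below the Plotkin bound.


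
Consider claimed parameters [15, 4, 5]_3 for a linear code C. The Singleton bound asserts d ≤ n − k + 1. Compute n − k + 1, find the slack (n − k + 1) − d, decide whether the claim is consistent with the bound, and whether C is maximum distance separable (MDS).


Singleton RHS = n − k + 1 = 12, slack = 7, bound satisfied, not MDS.

Singleton bound: d ≤ n − k + 1.
Here n = 15, k = 4, so n − k + 1 = 12.
Given d = 5, check d ≤ 12: YES.
Slack = (n − k + 1) − d = 7.
The code is NOT MDS (slack = 7 > 0).
Description: the claimed parameters are [15, 4, 5]_3; such a code would be non-MDS.


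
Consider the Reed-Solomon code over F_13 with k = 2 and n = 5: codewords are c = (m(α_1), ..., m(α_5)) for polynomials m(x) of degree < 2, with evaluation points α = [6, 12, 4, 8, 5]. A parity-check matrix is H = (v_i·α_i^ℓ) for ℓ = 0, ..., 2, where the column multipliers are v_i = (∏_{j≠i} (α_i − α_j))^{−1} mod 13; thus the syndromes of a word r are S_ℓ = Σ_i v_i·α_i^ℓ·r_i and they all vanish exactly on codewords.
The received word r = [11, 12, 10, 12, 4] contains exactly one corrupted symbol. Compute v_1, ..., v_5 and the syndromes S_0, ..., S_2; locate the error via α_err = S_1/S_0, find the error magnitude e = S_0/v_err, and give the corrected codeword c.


S = (10, 3, 10), error at position 2, error magnitude e = 11, c = [11, 1, 10, 12, 4].

Step 1: column multipliers v_i = (∏_{j≠i}(α_i − α_j))^{−1} mod 13.
  i = 1 (α = 6): (6−12)(6−4)(6−8)(6−5) = (−6)·2·(−2)·1 = 24 ≡ 11, so v_1 = 11^{−1} = 6 (mod 13).
  i = 2 (α = 12): (12−6)(12−4)(12−8)(12−5) = 6·8·4·7 = 1344 ≡ 5, so v_2 = 5^{−1} = 8 (mod 13).
  i = 3 (α = 4): (4−6)(4−12)(4−8)(4−5) = (−2)·(−8)·(−4)·(−1) = 64 ≡ 12, so v_3 = 12^{−1} = 12 (mod 13).
  i = 4 (α = 8): (8−6)(8−12)(8−4)(8−5) = 2·(−4)·4·3 = −96 ≡ 8, so v_4 = 8^{−1} = 5 (mod 13).
  i = 5 (α = 5): (5−6)(5−12)(5−4)(5−8) = (−1)·(−7)·1·(−3) = −21 ≡ 5, so v_5 = 5^{−1} = 8 (mod 13).
  v = [6, 8, 12, 5, 8].
Step 2: syndromes of r = [11, 12, 10, 12, 4] (all sums mod 13).
  S_0 = Σ v_i r_i = 6·11 + 8·12 + 12·10 + 5·12 + 8·4 = 374 ≡ 10.
  S_1 = Σ v_i α_i r_i = 6·6·11 + 8·12·12 + 12·4·10 + 5·8·12 + 8·5·4 = 2668 ≡ 3.
  α_i^2 mod 13 = [10, 1, 3, 12, 12].
  S_2 = Σ v_i α_i^2 r_i = 6·10·11 + 8·1·12 + 12·3·10 + 5·12·12 + 8·12·4 = 2220 ≡ 10.
  S = (10, 3, 10) ≠ 0, so r is not a codeword (an error is present).
Step 3: locate the error. For a single error e at position i, S_ℓ = v_i·e·α_i^ℓ, so α_err = S_1/S_0.
  S_0^{−1} = 10^{−1} = 4 (mod 13), so α_err = 3·4 = 12 ≡ 12 = α_2. Error position i = 2.
  Consistency check: S_2/S_1 = 10·9 = 90 ≡ 12 = α_err ✓ (single-error assumption holds).
Step 4: error magnitude e = S_0/v_2 = S_0·∏_{j≠2}(α_2 − α_j) = 10·5 = 50 ≡ 11 (mod 13).
Step 5: correct position 2: c_2 = r_2 − e = 12 − 11 ≡ 1 (mod 13). Hence c = [11, 1, 10, 12, 4].
  Check: interpolating c through the α_i gives m(x) = 8 + 7·x (degree < 2) with m(α_i) = c_i for every i, so c is indeed a codeword.


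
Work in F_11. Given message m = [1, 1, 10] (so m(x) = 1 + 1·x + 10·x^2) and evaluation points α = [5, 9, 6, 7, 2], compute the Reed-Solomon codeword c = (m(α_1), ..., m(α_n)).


c = [3, 6, 4, 3, 10]

Message polynomial: m(x) = 1 + 1·x + 10·x^2 (mod 11).
For each evaluation point α_i, compute m(α_i) mod 11:
  α_1 = 5: Horner steps 10 → 7 → 3, so m(5) = 3.
  α_2 = 9: Horner steps 10 → 3 → 6, so m(9) = 6.
  α_3 = 6: Horner steps 10 → 6 → 4, so m(6) = 4.
  α_4 = 7: Horner steps 10 → 5 → 3, so m(7) = 3.
  α_5 = 2: Horner steps 10 → 10 → 10, so m(2) = 10.
Codeword c = [3, 6, 4, 3, 10] ∈ F_11^5.


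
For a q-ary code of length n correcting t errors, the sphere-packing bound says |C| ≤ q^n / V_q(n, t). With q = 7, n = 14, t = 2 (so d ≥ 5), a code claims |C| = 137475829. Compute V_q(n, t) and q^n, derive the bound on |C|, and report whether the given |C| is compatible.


V_q(n, t) = 3361, q^n = 678223072849, Hamming bound = 201792047, |C| = 137475829 ≤ bound (satisfied).

Step 1: Compute V_q(n, t) = Σ_{j=0}^2 C(n, j) (q−1)^j.
  j = 0: C(14,0)·(6)^0 = 1·1 = 1.
  j = 1: C(14,1)·(6)^1 = 14·6 = 84.
  j = 2: C(14,2)·(6)^2 = 91·36 = 3276.
  V_q(n, t) = 1 + 84 + 3276 = 3361.
Step 2: q^n = 7^14 = 678223072849.
Step 3: Hamming bound ⌊q^n / V_q(n,t)⌋ = ⌊678223072849/3361⌋ = 201792047.
Step 4: Compare |C| = 137475829 to 201792047: satisfied.
The claimed |C| lies below the Hamming bound.


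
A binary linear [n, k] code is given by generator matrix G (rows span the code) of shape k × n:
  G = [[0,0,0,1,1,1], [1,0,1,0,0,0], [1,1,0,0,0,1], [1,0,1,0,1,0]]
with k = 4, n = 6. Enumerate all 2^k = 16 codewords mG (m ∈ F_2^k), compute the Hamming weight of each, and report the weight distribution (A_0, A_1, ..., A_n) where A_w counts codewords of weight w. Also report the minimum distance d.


Weight distribution: A_0 = 1, A_1 = 1, A_2 = 2, A_3 = 6, A_4 = 5, A_5 = 1. Minimum distance d = 1.

Enumerate all 2^4 = 16 messages m ∈ F_2^4.
For each, compute codeword c = mG in F_2^6, then tally its weight.
  m = 0000 → c = 000000, weight = 0.
  m = 1000 → c = 000111, weight = 3.
  m = 0100 → c = 101000, weight = 2.
  m = 1100 → c = 101111, weight = 5.
  m = 0010 → c = 110001, weight = 3.
  m = 1010 → c = 110110, weight = 4.
  m = 0110 → c = 011001, weight = 3.
  m = 1110 → c = 011110, weight = 4.
  m = 0001 → c = 101010, weight = 3.
  m = 1001 → c = 101101, weight = 4.
  m = 0101 → c = 000010, weight = 1.
  m = 1101 → c = 000101, weight = 2.
  m = 0011 → c = 011011, weight = 4.
  m = 1011 → c = 011100, weight = 3.
  m = 0111 → c = 110011, weight = 4.
  m = 1111 → c = 110100, weight = 3.
Tally weights:
  weight 0: 1 codewords.
  weight 1: 1 codewords.
  weight 2: 2 codewords.
  weight 3: 6 codewords.
  weight 4: 5 codewords.
  weight 5: 1 codewords.
Minimum distance d = smallest w > 0 with A_w > 0 = 1.
Sanity: Σ A_w = 16 = 2^4 = 16 ✓.
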